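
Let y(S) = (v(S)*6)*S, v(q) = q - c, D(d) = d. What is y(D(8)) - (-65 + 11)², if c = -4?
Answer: -2340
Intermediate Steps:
v(q) = 4 + q (v(q) = q - 1*(-4) = q + 4 = 4 + q)
y(S) = S*(24 + 6*S) (y(S) = ((4 + S)*6)*S = (24 + 6*S)*S = S*(24 + 6*S))
y(D(8)) - (-65 + 11)² = 6*8*(4 + 8) - (-65 + 11)² = 6*8*12 - 1*(-54)² = 576 - 1*2916 = 576 - 2916 = -2340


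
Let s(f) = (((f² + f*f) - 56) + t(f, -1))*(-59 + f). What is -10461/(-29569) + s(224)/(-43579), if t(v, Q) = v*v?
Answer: -733679703801/1288587451 ≈ -569.37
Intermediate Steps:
t(v, Q) = v²
s(f) = (-59 + f)*(-56 + 3*f²) (s(f) = (((f² + f*f) - 56) + f²)*(-59 + f) = (((f² + f²) - 56) + f²)*(-59 + f) = ((2*f² - 56) + f²)*(-59 + f) = ((-56 + 2*f²) + f²)*(-59 + f) = (-56 + 3*f²)*(-59 + f) = (-59 + f)*(-56 + 3*f²))
-10461/(-29569) + s(224)/(-43579) = -10461/(-29569) + (3304 - 177*224² - 56*224 + 3*224³)/(-43579) = -10461*(-1/29569) + (3304 - 177*50176 - 12544 + 3*11239424)*(-1/43579) = 10461/29569 + (3304 - 8881152 - 12544 + 33718272)*(-1/43579) = 10461/29569 + 24827880*(-1/43579) = 10461/29569 - 24827880/43579 = -733679703801/1288587451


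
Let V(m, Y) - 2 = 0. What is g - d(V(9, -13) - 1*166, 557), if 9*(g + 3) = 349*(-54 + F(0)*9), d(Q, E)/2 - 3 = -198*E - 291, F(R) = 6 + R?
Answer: 221145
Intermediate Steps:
V(m, Y) = 2 (V(m, Y) = 2 + 0 = 2)
d(Q, E) = -576 - 396*E (d(Q, E) = 6 + 2*(-198*E - 291) = 6 + 2*(-291 - 198*E) = 6 + (-582 - 396*E) = -576 - 396*E)
g = -3 (g = -3 + (349*(-54 + (6 + 0)*9))/9 = -3 + (349*(-54 + 6*9))/9 = -3 + (349*(-54 + 54))/9 = -3 + (349*0)/9 = -3 + (⅑)*0 = -3 + 0 = -3)
g - d(V(9, -13) - 1*166, 557) = -3 - (-576 - 396*557) = -3 - (-576 - 220572) = -3 - 1*(-221148) = -3 + 221148 = 221145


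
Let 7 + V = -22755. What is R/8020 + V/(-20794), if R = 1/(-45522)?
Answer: 14786650403/13508198280 ≈ 1.0946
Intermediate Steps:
V = -22762 (V = -7 - 22755 = -22762)
R = -1/45522 ≈ -2.1967e-5
R/8020 + V/(-20794) = -1/45522/8020 - 22762/(-20794) = -1/45522*1/8020 - 22762*(-1/20794) = -1/365086440 + 11381/10397 = 14786650403/13508198280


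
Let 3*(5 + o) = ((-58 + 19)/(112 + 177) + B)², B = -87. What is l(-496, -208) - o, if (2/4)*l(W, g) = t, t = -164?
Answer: -238354991/83521 ≈ -2853.8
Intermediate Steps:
o = 210960103/83521 (o = -5 + ((-58 + 19)/(112 + 177) - 87)²/3 = -5 + (-39/289 - 87)²/3 = -5 + (-25182/289)²/3 = -5 + (⅓)*(634133124/83521) = -5 + 211377708/83521 = 210960103/83521 ≈ 2525.8)
l(W, g) = -328 (l(W, g) = 2*(-164) = -328)
l(-496, -208) - o = -328 - 1*210960103/83521 = -328 - 210960103/83521 = -238354991/83521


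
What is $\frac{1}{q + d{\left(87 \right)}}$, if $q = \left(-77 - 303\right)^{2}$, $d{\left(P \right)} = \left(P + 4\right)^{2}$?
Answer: $\frac{1}{152681} \approx 6.5496 \cdot 10^{-6}$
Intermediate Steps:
$d{\left(P \right)} = \left(4 + P\right)^{2}$
$q = 144400$ ($q = \left(-380\right)^{2} = 144400$)
$\frac{1}{q + d{\left(87 \right)}} = \frac{1}{144400 + \left(4 + 87\right)^{2}} = \frac{1}{144400 + 91^{2}} = \frac{1}{144400 + 8281} = \frac{1}{152681}$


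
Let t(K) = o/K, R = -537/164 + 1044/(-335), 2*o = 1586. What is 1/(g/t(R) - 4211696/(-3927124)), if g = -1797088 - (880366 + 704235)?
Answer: 42773665175020/1165761782687295179 ≈ 3.6692e-5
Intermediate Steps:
o = 793 (o = (1/2)*1586 = 793)
g = -3381689 (g = -1797088 - 1*1584601 = -1797088 - 1584601 = -3381689)
R = -351111/54940 (R = -537*1/164 + 1044*(-1/335) = -537/164 - 1044/335 = -351111/54940 ≈ -6.3908)
t(K) = 793/K
1/(g/t(R) - 4211696/(-3927124)) = 1/(-3381689/(793/(-351111/54940)) - 4211696/(-3927124)) = 1/(-3381689/(793*(-54940/351111)) - 4211696*(-1/3927124)) = 1/(-3381689/(-43567420/351111) + 1052924/981781) = 1/(-3381689*(-351111/43567420) + 1052924/981781) = 1/(1187348206479/43567420 + 1052924/981781) = 1/(1165761782687295179/42773665175020) = 42773665175020/1165761782687295179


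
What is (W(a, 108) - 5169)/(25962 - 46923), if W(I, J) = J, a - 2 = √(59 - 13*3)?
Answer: 1687/6987 ≈ 0.24145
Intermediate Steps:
a = 2 + 2*√5 (a = 2 + √(59 - 13*3) = 2 + √(59 - 39) = 2 + √20 = 2 + 2*√5 ≈ 6.4721)
(W(a, 108) - 5169)/(25962 - 46923) = (108 - 5169)/(25962 - 46923) = -5061/(-20961) = -5061*(-1/20961) = 1687/6987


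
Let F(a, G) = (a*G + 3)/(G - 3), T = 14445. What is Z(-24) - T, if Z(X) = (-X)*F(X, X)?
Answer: -44879/3 ≈ -14960.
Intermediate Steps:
F(a, G) = (3 + G*a)/(-3 + G) (F(a, G) = (G*a + 3)/(-3 + G) = (3 + G*a)/(-3 + G))
Z(X) = -X*(3 + X**2)/(-3 + X) (Z(X) = (-X)*((3 + X*X)/(-3 + X)) = (-X)*((3 + X**2)/(-3 + X)) = -X*(3 + X**2)/(-3 + X))
Z(-24) - T = -1*(-24)*(3 + (-24)**2)/(-3 - 24) - 1*14445 = -1*(-24)*(3 + 576)/(-27) - 14445 = -1*(-24)*(-1/27)*579 - 14445 = -1544/3 - 14445 = -44879/3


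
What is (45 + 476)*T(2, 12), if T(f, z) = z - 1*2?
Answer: 5210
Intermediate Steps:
T(f, z) = -2 + z (T(f, z) = z - 2 = -2 + z)
(45 + 476)*T(2, 12) = (45 + 476)*(-2 + 12) = 521*10 = 5210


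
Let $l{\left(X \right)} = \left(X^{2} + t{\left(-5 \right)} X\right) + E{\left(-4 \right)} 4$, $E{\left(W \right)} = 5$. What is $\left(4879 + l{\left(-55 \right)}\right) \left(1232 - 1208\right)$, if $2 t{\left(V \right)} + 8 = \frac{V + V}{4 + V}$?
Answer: $188856$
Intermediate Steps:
$t{\left(V \right)} = -4 + \frac{V}{4 + V}$ ($t{\left(V \right)} = -4 + \frac{\left(V + V\right) \frac{1}{4 + V}}{2} = -4 + \frac{2 V \frac{1}{4 + V}}{2} = -4 + \frac{V}{4 + V}$)
$l{\left(X \right)} = 20 + X + X^{2}$ ($l{\left(X \right)} = \left(X^{2} + \frac{-16 - -15}{4 - 5} X\right) + 5 \cdot 4 = \left(X^{2} + \frac{-16 + 15}{-1} X\right) + 20 = \left(X^{2} + \left(-1\right) \left(-1\right) X\right) + 20 = \left(X^{2} + 1 X\right) + 20 = \left(X^{2} + X\right) + 20 = \left(X + X^{2}\right) + 20 = 20 + X + X^{2}$)
$\left(4879 + l{\left(-55 \right)}\right) \left(1232 - 1208\right) = \left(4879 + \left(20 - 55 + \left(-55\right)^{2}\right)\right) \left(1232 - 1208\right) = \left(4879 + \left(20 - 55 + 3025\right)\right) \left(1232 - 1208\right) = \left(4879 + 2990\right) 24 = 7869 \cdot 24 = 188856$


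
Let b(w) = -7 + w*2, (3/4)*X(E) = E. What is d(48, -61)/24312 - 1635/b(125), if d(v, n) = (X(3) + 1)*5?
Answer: -4416005/656424 ≈ -6.7274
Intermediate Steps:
X(E) = 4*E/3
b(w) = -7 + 2*w
d(v, n) = 25 (d(v, n) = ((4/3)*3 + 1)*5 = (4 + 1)*5 = 5*5 = 25)
d(48, -61)/24312 - 1635/b(125) = 25/24312 - 1635/(-7 + 2*125) = 25*(1/24312) - 1635/(-7 + 250) = 25/24312 - 1635/243 = 25/24312 - 1635*1/243 = 25/24312 - 545/81 = -4416005/656424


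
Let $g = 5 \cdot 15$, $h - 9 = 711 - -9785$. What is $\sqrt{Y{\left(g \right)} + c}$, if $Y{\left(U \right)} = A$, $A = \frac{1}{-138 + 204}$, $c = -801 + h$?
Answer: $\frac{\sqrt{42270690}}{66} \approx 98.509$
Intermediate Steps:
$h = 10505$ ($h = 9 + \left(711 - -9785\right) = 9 + \left(711 + 9785\right) = 9 + 10496 = 10505$)
$g = 75$
$c = 9704$ ($c = -801 + 10505 = 9704$)
$A = \frac{1}{66} \approx 0.015152$
$Y{\left(U \right)} = \frac{1}{66}$
$\sqrt{Y{\left(g \right)} + c} = \sqrt{\frac{1}{66} + 9704} = \sqrt{\frac{640465}{66}} = \frac{\sqrt{42270690}}{66}$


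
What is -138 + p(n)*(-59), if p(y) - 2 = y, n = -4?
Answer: -20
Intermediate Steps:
p(y) = 2 + y
-138 + p(n)*(-59) = -138 + (2 - 4)*(-59) = -138 - 2*(-59) = -138 + 118 = -20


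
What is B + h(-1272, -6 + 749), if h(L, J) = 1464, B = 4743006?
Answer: 4744470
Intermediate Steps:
B + h(-1272, -6 + 749) = 4743006 + 1464 = 4744470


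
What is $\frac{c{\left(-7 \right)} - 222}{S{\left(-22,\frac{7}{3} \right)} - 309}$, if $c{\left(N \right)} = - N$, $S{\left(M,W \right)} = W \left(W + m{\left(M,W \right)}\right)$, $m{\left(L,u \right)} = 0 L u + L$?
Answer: $\frac{1935}{3194} \approx 0.60582$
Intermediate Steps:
$m{\left(L,u \right)} = L$ ($m{\left(L,u \right)} = 0 u + L = 0 + L = L$)
$S{\left(M,W \right)} = W \left(M + W\right)$ ($S{\left(M,W \right)} = W \left(W + M\right) = W \left(M + W\right)$)
$\frac{c{\left(-7 \right)} - 222}{S{\left(-22,\frac{7}{3} \right)} - 309} = \frac{\left(-1\right) \left(-7\right) - 222}{\frac{7}{3} \left(-22 + \frac{7}{3}\right) - 309} = \frac{7 - 222}{7 \cdot \frac{1}{3} \left(-22 + 7 \cdot \frac{1}{3}\right) - 309} = - \frac{215}{\frac{7 \left(-22 + \frac{7}{3}\right)}{3} - 309} = - \frac{215}{\frac{7}{3} \left(- \frac{59}{3}\right) - 309} = - \frac{215}{- \frac{413}{9} - 309} = - \frac{215}{- \frac{3194}{9}} = \left(-215\right) \left(- \frac{9}{3194}\right) = \frac{1935}{3194}$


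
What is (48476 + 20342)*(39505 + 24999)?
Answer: 4439036272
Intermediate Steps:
(48476 + 20342)*(39505 + 24999) = 68818*64504 = 4439036272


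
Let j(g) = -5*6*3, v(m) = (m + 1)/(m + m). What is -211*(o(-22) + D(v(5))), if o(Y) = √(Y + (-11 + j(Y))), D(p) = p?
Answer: -633/5 - 211*I*√123 ≈ -126.6 - 2340.1*I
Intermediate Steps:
v(m) = (1 + m)/(2*m) (v(m) = (1 + m)/((2*m)) = (1 + m)*(1/(2*m)) = (1 + m)/(2*m))
j(g) = -90 (j(g) = -30*3 = -90)
o(Y) = √(-101 + Y) (o(Y) = √(Y + (-11 - 90)) = √(Y - 101) = √(-101 + Y))
-211*(o(-22) + D(v(5))) = -211*(√(-101 - 22) + (½)*(1 + 5)/5) = -211*(√(-123) + (½)*(⅕)*6) = -211*(I*√123 + ⅗) = -211*(⅗ + I*√123) = -633/5 - 211*I*√123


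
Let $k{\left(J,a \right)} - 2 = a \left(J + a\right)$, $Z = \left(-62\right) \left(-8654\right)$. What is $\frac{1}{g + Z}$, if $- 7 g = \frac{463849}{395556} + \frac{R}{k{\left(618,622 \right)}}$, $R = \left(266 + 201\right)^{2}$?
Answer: $\frac{355932759924}{190974936467569535} \approx 1.8638 \cdot 10^{-6}$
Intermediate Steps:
$R = 218089$ ($R = 467^{2} = 218089$)
$Z = 536548$
$k{\left(J,a \right)} = 2 + a \left(J + a\right)$
$g = - \frac{74004132817}{355932759924}$ ($g = - \frac{\frac{463849}{395556} + \frac{218089}{2 + 622^{2} + 618 \cdot 622}}{7} = - \frac{463849 \cdot \frac{1}{395556} + \frac{218089}{2 + 386884 + 384396}}{7} = - \frac{\frac{463849}{395556} + \frac{218089}{771282}}{7} = \left(- \frac{1}{7}\right) \frac{74004132817}{50847537132} = - \frac{74004132817}{355932759924} \approx -0.20792$)
$\frac{1}{g + Z} = \frac{1}{- \frac{74004132817}{355932759924} + 536548} = \frac{1}{\frac{190974936467569535}{355932759924}} = \frac{355932759924}{190974936467569535}$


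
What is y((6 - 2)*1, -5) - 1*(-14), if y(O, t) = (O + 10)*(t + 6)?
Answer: 28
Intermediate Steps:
y(O, t) = (6 + t)*(10 + O) (y(O, t) = (10 + O)*(6 + t) = (6 + t)*(10 + O))
y((6 - 2)*1, -5) - 1*(-14) = (60 + 6*((6 - 2)*1) + 10*(-5) + ((6 - 2)*1)*(-5)) - 1*(-14) = (60 + 6*(4*1) - 50 + (4*1)*(-5)) + 14 = (60 + 6*4 - 50 + 4*(-5)) + 14 = (60 + 24 - 50 - 20) + 14 = 14 + 14 = 28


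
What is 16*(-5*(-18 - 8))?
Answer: 2080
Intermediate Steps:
16*(-5*(-18 - 8)) = 16*(-5*(-26)) = 16*130 = 2080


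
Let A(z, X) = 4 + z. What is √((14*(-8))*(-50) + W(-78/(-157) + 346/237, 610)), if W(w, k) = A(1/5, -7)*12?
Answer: 2*√35315/5 ≈ 75.169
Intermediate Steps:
W(w, k) = 252/5 (W(w, k) = (4 + 1/5)*12 = (4 + ⅕)*12 = (21/5)*12 = 252/5)
√((14*(-8))*(-50) + W(-78/(-157) + 346/237, 610)) = √((14*(-8))*(-50) + 252/5) = √(-112*(-50) + 252/5) = √(5600 + 252/5) = √(28252/5) = 2*√35315/5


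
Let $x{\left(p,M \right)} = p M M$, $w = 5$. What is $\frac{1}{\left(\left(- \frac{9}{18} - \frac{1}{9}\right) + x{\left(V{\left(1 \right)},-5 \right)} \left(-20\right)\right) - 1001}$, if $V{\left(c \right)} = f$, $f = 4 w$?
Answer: $- \frac{18}{198029} \approx -9.0896 \cdot 10^{-5}$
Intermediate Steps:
$f = 20$ ($f = 4 \cdot 5 = 20$)
$V{\left(c \right)} = 20$
$x{\left(p,M \right)} = p M^{2}$ ($x{\left(p,M \right)} = M p M = p M^{2}$)
$\frac{1}{\left(\left(- \frac{9}{18} - \frac{1}{9}\right) + x{\left(V{\left(1 \right)},-5 \right)} \left(-20\right)\right) - 1001} = \frac{1}{\left(\left(- \frac{9}{18} - \frac{1}{9}\right) + 20 \left(-5\right)^{2} \left(-20\right)\right) - 1001} = \frac{1}{\left(\left(\left(-9\right) \frac{1}{18} - \frac{1}{9}\right) + 20 \cdot 25 \left(-20\right)\right) - 1001} = \frac{1}{\left(\left(- \frac{1}{2} - \frac{1}{9}\right) + 500 \left(-20\right)\right) - 1001} = \frac{1}{\left(- \frac{11}{18} - 10000\right) - 1001} = \frac{1}{- \frac{180011}{18} - 1001} = \frac{1}{- \frac{198029}{18}} = - \frac{18}{198029}$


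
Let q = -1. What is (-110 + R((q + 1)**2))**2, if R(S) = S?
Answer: 12100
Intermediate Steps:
(-110 + R((q + 1)**2))**2 = (-110 + (-1 + 1)**2)**2 = (-110 + 0**2)**2 = (-110 + 0)**2 = (-110)**2 = 12100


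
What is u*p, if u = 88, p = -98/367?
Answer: -8624/367 ≈ -23.499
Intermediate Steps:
p = -98/367 (p = -98*1/367 = -98/367 ≈ -0.26703)
u*p = 88*(-98/367) = -8624/367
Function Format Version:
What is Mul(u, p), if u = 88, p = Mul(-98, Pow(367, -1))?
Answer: Rational(-8624, 367) ≈ -23.499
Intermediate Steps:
p = Rational(-98, 367) (p = Mul(-98, Rational(1, 367)) = Rational(-98, 367) ≈ -0.26703)
Mul(u, p) = Mul(88, Rational(-98, 367)) = Rational(-8624, 367)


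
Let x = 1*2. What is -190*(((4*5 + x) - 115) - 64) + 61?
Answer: 29891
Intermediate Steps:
x = 2
-190*(((4*5 + x) - 115) - 64) + 61 = -190*(((4*5 + 2) - 115) - 64) + 61 = -190*(((20 + 2) - 115) - 64) + 61 = -190*((22 - 115) - 64) + 61 = -190*(-93 - 64) + 61 = -190*(-157) + 61 = 29830 + 61 = 29891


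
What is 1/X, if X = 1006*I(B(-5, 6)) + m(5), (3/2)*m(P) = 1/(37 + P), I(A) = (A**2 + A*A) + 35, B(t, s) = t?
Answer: 63/5387131 ≈ 1.1695e-5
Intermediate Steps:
I(A) = 35 + 2*A**2 (I(A) = (A**2 + A**2) + 35 = 2*A**2 + 35 = 35 + 2*A**2)
m(P) = 2/(3*(37 + P))
X = 5387131/63 (X = 1006*(35 + 2*(-5)**2) + 2/(3*(37 + 5)) = 1006*(35 + 2*25) + (2/3)/42 = 1006*(35 + 50) + (2/3)*(1/42) = 1006*85 + 1/63 = 85510 + 1/63 = 5387131/63 ≈ 85510.)
1/X = 1/(5387131/63) = 63/5387131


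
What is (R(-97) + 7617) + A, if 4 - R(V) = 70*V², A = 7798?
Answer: -643211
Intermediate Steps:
R(V) = 4 - 70*V²
(R(-97) + 7617) + A = ((4 - 70*(-97)²) + 7617) + 7798 = ((4 - 70*9409) + 7617) + 7798 = ((4 - 658630) + 7617) + 7798 = (-658626 + 7617) + 7798 = -651009 + 7798 = -643211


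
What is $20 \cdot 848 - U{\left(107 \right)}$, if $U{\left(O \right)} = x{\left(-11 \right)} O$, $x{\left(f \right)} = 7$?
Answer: $16211$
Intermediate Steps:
$U{\left(O \right)} = 7 O$
$20 \cdot 848 - U{\left(107 \right)} = 20 \cdot 848 - 7 \cdot 107 = 16960 - 749 = 16211$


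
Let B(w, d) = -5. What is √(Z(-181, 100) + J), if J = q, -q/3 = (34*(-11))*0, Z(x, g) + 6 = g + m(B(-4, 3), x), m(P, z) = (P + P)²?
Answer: √194 ≈ 13.928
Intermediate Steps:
m(P, z) = 4*P² (m(P, z) = (2*P)² = 4*P²)
Z(x, g) = 94 + g (Z(x, g) = -6 + (g + 4*(-5)²) = -6 + (g + 4*25) = -6 + (g + 100) = -6 + (100 + g) = 94 + g)
q = 0 (q = -3*34*(-11)*0 = -(-1122)*0 = -3*0 = 0)
J = 0
√(Z(-181, 100) + J) = √((94 + 100) + 0) = √(194 + 0) = √194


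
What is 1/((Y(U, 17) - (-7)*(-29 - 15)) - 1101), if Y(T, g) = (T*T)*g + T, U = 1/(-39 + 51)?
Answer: -144/202867 ≈ -0.00070982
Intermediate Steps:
U = 1/12 ≈ 0.083333
Y(T, g) = T + g*T**2 (Y(T, g) = T**2*g + T = g*T**2 + T = T + g*T**2)
1/((Y(U, 17) - (-7)*(-29 - 15)) - 1101) = 1/(((1 + (1/12)*17)/12 - (-7)*(-29 - 15)) - 1101) = 1/(((1 + 17/12)/12 - (-7)*(-44)) - 1101) = 1/(((1/12)*(29/12) - 1*308) - 1101) = 1/((29/144 - 308) - 1101) = 1/(-44323/144 - 1101) = 1/(-202867/144) = -144/202867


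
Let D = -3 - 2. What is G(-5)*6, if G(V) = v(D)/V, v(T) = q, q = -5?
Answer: 6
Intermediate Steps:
D = -5
v(T) = -5
G(V) = -5/V
G(-5)*6 = -5/(-5)*6 = -5*(-1/5)*6 = 1*6 = 6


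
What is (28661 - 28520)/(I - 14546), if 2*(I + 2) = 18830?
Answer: -47/1711 ≈ -0.027469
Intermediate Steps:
I = 9413 (I = -2 + (1/2)*18830 = -2 + 9415 = 9413)
(28661 - 28520)/(I - 14546) = (28661 - 28520)/(9413 - 14546) = 141/(-5133) = 141*(-1/5133) = -47/1711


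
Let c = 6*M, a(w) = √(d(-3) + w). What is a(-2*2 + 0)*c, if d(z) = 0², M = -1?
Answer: -12*I ≈ -12.0*I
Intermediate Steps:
d(z) = 0
a(w) = √w (a(w) = √(0 + w) = √w)
c = -6 (c = 6*(-1) = -6)
a(-2*2 + 0)*c = √(-2*2 + 0)*(-6) = √(-4 + 0)*(-6) = √(-4)*(-6) = (2*I)*(-6) = -12*I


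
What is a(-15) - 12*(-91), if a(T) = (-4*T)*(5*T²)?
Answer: 68592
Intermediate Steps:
a(T) = -20*T³
a(-15) - 12*(-91) = -20*(-15)³ - 12*(-91) = -20*(-3375) + 1092 = 67500 + 1092 = 68592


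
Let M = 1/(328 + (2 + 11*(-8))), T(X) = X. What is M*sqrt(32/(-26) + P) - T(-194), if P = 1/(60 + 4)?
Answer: 194 + I*sqrt(13143)/25168 ≈ 194.0 + 0.0045551*I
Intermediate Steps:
P = 1/64 ≈ 0.015625
M = 1/242 (M = 1/(328 + (2 - 88)) = 1/(328 - 86) = 1/242 ≈ 0.0041322)
M*sqrt(32/(-26) + P) - T(-194) = sqrt(32/(-26) + 1/64)/242 - 1*(-194) = sqrt(32*(-1/26) + 1/64)/242 + 194 = sqrt(-16/13 + 1/64)/242 + 194 = sqrt(-1011/832)/242 + 194 = (I*sqrt(13143)/104)/242 + 194 = I*sqrt(13143)/25168 + 194 = 194 + I*sqrt(13143)/25168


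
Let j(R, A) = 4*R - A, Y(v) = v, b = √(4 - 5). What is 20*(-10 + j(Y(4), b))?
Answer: 120 - 20*I ≈ 120.0 - 20.0*I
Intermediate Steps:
b = I (b = √(-1) = I ≈ 1.0*I)
j(R, A) = -A + 4*R
20*(-10 + j(Y(4), b)) = 20*(-10 + (-I + 4*4)) = 20*(-10 + (-I + 16)) = 20*(-10 + (16 - I)) = 20*(6 - I) = 120 - 20*I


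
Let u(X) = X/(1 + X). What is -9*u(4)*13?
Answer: -468/5 ≈ -93.600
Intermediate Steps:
-9*u(4)*13 = -36/(1 + 4)*13 = -36/5*13 = -468/5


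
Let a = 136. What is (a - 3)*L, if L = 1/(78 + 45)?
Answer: 133/123 ≈ 1.0813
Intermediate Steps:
L = 1/123 ≈ 0.0081301
(a - 3)*L = (136 - 3)*(1/123) = 133*(1/123) = 133/123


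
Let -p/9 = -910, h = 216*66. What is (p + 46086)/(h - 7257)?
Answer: 18092/2333 ≈ 7.7548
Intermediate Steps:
h = 14256
p = 8190 (p = -9*(-910) = 8190)
(p + 46086)/(h - 7257) = (8190 + 46086)/(14256 - 7257) = 54276/6999 = 54276*(1/6999) = 18092/2333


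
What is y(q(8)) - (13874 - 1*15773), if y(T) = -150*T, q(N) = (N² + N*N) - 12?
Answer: -15501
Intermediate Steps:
q(N) = -12 + 2*N² (q(N) = (N² + N²) - 12 = 2*N² - 12 = -12 + 2*N²)
y(q(8)) - (13874 - 1*15773) = -150*(-12 + 2*8²) - (13874 - 1*15773) = -150*(-12 + 2*64) - (13874 - 15773) = -150*(-12 + 128) - 1*(-1899) = -150*116 + 1899 = -17400 + 1899 = -15501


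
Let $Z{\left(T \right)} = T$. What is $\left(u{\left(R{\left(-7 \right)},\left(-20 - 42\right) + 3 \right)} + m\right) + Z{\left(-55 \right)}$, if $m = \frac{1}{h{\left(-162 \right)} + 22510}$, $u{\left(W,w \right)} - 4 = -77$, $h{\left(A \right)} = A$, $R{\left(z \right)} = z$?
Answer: $- \frac{2860543}{22348} \approx -128.0$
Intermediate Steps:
$u{\left(W,w \right)} = -73$ ($u{\left(W,w \right)} = 4 - 77 = -73$)
$m = \frac{1}{22348}$ ($m = \frac{1}{-162 + 22510} = \frac{1}{22348} \approx 4.4747 \cdot 10^{-5}$)
$\left(u{\left(R{\left(-7 \right)},\left(-20 - 42\right) + 3 \right)} + m\right) + Z{\left(-55 \right)} = \left(-73 + \frac{1}{22348}\right) - 55 = - \frac{1631403}{22348} - 55 = - \frac{2860543}{22348}$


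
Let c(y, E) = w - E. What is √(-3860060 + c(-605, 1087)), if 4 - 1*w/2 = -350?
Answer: I*√3860439 ≈ 1964.8*I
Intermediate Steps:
w = 708 (w = 8 - 2*(-350) = 8 + 700 = 708)
c(y, E) = 708 - E
√(-3860060 + c(-605, 1087)) = √(-3860060 + (708 - 1*1087)) = √(-3860060 + (708 - 1087)) = √(-3860060 - 379) = √(-3860439) = I*√3860439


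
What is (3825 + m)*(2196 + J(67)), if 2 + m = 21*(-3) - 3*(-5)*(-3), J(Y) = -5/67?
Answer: 546576805/67 ≈ 8.1579e+6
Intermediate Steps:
J(Y) = -5/67 (J(Y) = -5*1/67 = -5/67)
m = -110 (m = -2 + (21*(-3) - 3*(-5)*(-3)) = -2 + (-63 + 15*(-3)) = -2 + (-63 - 45) = -2 - 108 = -110)
(3825 + m)*(2196 + J(67)) = (3825 - 110)*(2196 - 5/67) = 3715*(147127/67) = 546576805/67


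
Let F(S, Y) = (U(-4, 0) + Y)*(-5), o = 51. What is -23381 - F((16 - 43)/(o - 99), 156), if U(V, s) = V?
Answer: -22621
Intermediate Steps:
F(S, Y) = 20 - 5*Y (F(S, Y) = (-4 + Y)*(-5) = 20 - 5*Y)
-23381 - F((16 - 43)/(o - 99), 156) = -23381 - (20 - 5*156) = -23381 - (20 - 780) = -23381 - 1*(-760) = -23381 + 760 = -22621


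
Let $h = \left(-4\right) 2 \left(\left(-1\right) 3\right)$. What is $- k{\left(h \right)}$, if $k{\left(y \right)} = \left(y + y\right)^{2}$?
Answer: $-2304$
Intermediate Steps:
$h = 24$ ($h = \left(-8\right) \left(-3\right) = 24$)
$k{\left(y \right)} = 4 y^{2}$ ($k{\left(y \right)} = \left(2 y\right)^{2} = 4 y^{2}$)
$- k{\left(h \right)} = - 4 \cdot 24^{2} = - 4 \cdot 576 = \left(-1\right) 2304 = -2304$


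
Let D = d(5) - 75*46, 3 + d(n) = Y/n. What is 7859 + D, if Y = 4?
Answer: 22034/5 ≈ 4406.8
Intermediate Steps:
d(n) = -3 + 4/n
D = -17261/5 (D = (-3 + 4/5) - 75*46 = (-3 + 4*(1/5)) - 3450 = (-3 + 4/5) - 3450 = -11/5 - 3450 = -17261/5 ≈ -3452.2)
7859 + D = 7859 - 17261/5 = 22034/5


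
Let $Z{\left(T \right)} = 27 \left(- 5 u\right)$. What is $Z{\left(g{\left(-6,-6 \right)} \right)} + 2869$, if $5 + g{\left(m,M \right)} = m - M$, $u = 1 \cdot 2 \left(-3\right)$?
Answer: $3679$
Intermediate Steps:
$u = -6$ ($u = 2 \left(-3\right) = -6$)
$g{\left(m,M \right)} = -5 + m - M$ ($g{\left(m,M \right)} = -5 - \left(M - m\right) = -5 + m - M$)
$Z{\left(T \right)} = 810$ ($Z{\left(T \right)} = 27 \left(\left(-5\right) \left(-6\right)\right) = 27 \cdot 30 = 810$)
$Z{\left(g{\left(-6,-6 \right)} \right)} + 2869 = 810 + 2869 = 3679$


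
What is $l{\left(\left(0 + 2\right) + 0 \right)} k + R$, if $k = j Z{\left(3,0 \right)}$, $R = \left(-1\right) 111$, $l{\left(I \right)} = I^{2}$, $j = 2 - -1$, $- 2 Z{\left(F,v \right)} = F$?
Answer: $-129$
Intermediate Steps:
$Z{\left(F,v \right)} = - \frac{F}{2}$
$j = 3$ ($j = 2 + 1 = 3$)
$R = -111$
$k = - \frac{9}{2}$ ($k = 3 \left(\left(- \frac{1}{2}\right) 3\right) = 3 \left(- \frac{3}{2}\right) = - \frac{9}{2} \approx -4.5$)
$l{\left(\left(0 + 2\right) + 0 \right)} k + R = \left(\left(0 + 2\right) + 0\right)^{2} \left(- \frac{9}{2}\right) - 111 = \left(2 + 0\right)^{2} \left(- \frac{9}{2}\right) - 111 = 2^{2} \left(- \frac{9}{2}\right) - 111 = 4 \left(- \frac{9}{2}\right) - 111 = -18 - 111 = -129$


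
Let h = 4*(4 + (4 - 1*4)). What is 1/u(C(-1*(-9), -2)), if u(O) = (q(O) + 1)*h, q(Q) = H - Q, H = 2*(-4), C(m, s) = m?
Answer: -1/256 ≈ -0.0039063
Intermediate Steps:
H = -8
h = 16 (h = 4*(4 + (4 - 4)) = 4*(4 + 0) = 4*4 = 16)
q(Q) = -8 - Q
u(O) = -112 - 16*O (u(O) = ((-8 - O) + 1)*16 = (-7 - O)*16 = -112 - 16*O)
1/u(C(-1*(-9), -2)) = 1/(-112 - (-16)*(-9)) = 1/(-112 - 16*9) = 1/(-112 - 144) = 1/(-256) = -1/256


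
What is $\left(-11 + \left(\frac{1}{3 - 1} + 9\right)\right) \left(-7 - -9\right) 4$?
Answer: $-12$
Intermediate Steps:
$\left(-11 + \left(\frac{1}{3 - 1} + 9\right)\right) \left(-7 - -9\right) 4 = \left(-11 + \left(\frac{1}{2} + 9\right)\right) \left(-7 + 9\right) 4 = \left(-11 + \left(\frac{1}{2} + 9\right)\right) 2 \cdot 4 = \left(-11 + \frac{19}{2}\right) 2 \cdot 4 = \left(- \frac{3}{2}\right) 2 \cdot 4 = \left(-3\right) 4 = -12$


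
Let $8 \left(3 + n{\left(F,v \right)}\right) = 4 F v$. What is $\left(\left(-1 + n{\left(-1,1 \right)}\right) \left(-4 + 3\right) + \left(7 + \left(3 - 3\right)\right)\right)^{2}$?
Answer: $\frac{529}{4} \approx 132.25$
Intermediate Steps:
$n{\left(F,v \right)} = -3 + \frac{F v}{2}$ ($n{\left(F,v \right)} = -3 + \frac{4 F v}{8} = -3 + \frac{F v}{2}$)
$\left(\left(-1 + n{\left(-1,1 \right)}\right) \left(-4 + 3\right) + \left(7 + \left(3 - 3\right)\right)\right)^{2} = \left(\left(-1 - \left(3 + \frac{1}{2} \cdot 1\right)\right) \left(-4 + 3\right) + \left(7 + \left(3 - 3\right)\right)\right)^{2} = \left(\left(-1 - \frac{7}{2}\right) \left(-1\right) + \left(7 + \left(3 - 3\right)\right)\right)^{2} = \left(\left(-1 - \frac{7}{2}\right) \left(-1\right) + \left(7 + 0\right)\right)^{2} = \left(\left(- \frac{9}{2}\right) \left(-1\right) + 7\right)^{2} = \left(\frac{9}{2} + 7\right)^{2} = \left(\frac{23}{2}\right)^{2} = \frac{529}{4}$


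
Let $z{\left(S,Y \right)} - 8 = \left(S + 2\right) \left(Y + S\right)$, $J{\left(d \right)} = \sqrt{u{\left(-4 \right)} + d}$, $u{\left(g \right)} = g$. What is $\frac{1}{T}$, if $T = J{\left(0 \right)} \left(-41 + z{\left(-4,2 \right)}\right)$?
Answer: $\frac{i}{58} \approx 0.017241 i$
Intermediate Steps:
$J{\left(d \right)} = \sqrt{-4 + d}$
$z{\left(S,Y \right)} = 8 + \left(2 + S\right) \left(S + Y\right)$ ($z{\left(S,Y \right)} = 8 + \left(S + 2\right) \left(Y + S\right) = 8 + \left(2 + S\right) \left(S + Y\right)$)
$T = - 58 i$ ($T = \sqrt{-4 + 0} \left(-41 + \left(8 + \left(-4\right)^{2} + 2 \left(-4\right) + 2 \cdot 2 - 8\right)\right) = \sqrt{-4} \left(-41 + \left(8 + 16 - 8 + 4 - 8\right)\right) = 2 i \left(-41 + 12\right) = 2 i \left(-29\right) = - 58 i \approx - 58.0 i$)
$\frac{1}{T} = \frac{1}{\left(-58\right) i} = \frac{i}{58}$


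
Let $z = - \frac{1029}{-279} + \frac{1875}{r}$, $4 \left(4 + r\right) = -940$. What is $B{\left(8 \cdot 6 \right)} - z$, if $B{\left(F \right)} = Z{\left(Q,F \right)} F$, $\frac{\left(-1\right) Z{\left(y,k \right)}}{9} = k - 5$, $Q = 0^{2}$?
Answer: $- \frac{412796354}{22227} \approx -18572.0$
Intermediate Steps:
$r = -239$ ($r = -4 + \frac{1}{4} \left(-940\right) = -4 - 235 = -239$)
$Q = 0$
$Z{\left(y,k \right)} = 45 - 9 k$ ($Z{\left(y,k \right)} = - 9 \left(k - 5\right) = - 9 \left(-5 + k\right) = 45 - 9 k$)
$z = - \frac{92398}{22227}$ ($z = - \frac{1029}{-279} + \frac{1875}{-239} = \left(-1029\right) \left(- \frac{1}{279}\right) + 1875 \left(- \frac{1}{239}\right) = \frac{343}{93} - \frac{1875}{239} = - \frac{92398}{22227} \approx -4.157$)
$B{\left(F \right)} = F \left(45 - 9 F\right)$ ($B{\left(F \right)} = \left(45 - 9 F\right) F = F \left(45 - 9 F\right)$)
$B{\left(8 \cdot 6 \right)} - z = 9 \cdot 8 \cdot 6 \left(5 - 8 \cdot 6\right) - - \frac{92398}{22227} = 9 \cdot 48 \left(5 - 48\right) + \frac{92398}{22227} = 9 \cdot 48 \left(-43\right) + \frac{92398}{22227} = -18576 + \frac{92398}{22227} = - \frac{412796354}{22227}$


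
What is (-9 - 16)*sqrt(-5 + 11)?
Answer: -25*sqrt(6) ≈ -61.237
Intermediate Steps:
(-9 - 16)*sqrt(-5 + 11) = -25*sqrt(6)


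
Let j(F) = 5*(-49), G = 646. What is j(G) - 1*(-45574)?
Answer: 45329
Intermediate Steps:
j(F) = -245
j(G) - 1*(-45574) = -245 - 1*(-45574) = -245 + 45574 = 45329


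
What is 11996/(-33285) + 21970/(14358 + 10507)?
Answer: 86598182/165526305 ≈ 0.52317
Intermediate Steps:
11996/(-33285) + 21970/(14358 + 10507) = 11996*(-1/33285) + 21970/24865 = -11996/33285 + 21970*(1/24865) = -11996/33285 + 4394/4973 = 86598182/165526305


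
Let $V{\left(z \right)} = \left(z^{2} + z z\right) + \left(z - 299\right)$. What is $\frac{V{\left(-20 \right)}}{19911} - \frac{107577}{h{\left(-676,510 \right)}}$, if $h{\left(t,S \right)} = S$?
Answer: $- \frac{713906779}{3384870} \approx -210.91$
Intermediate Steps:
$V{\left(z \right)} = -299 + z + 2 z^{2}$ ($V{\left(z \right)} = \left(z^{2} + z^{2}\right) + \left(z - 299\right) = 2 z^{2} + \left(-299 + z\right) = -299 + z + 2 z^{2}$)
$\frac{V{\left(-20 \right)}}{19911} - \frac{107577}{h{\left(-676,510 \right)}} = \frac{-299 - 20 + 2 \left(-20\right)^{2}}{19911} - \frac{107577}{510} = \left(-299 - 20 + 2 \cdot 400\right) \frac{1}{19911} - \frac{35859}{170} = \left(-299 - 20 + 800\right) \frac{1}{19911} - \frac{35859}{170} = 481 \cdot \frac{1}{19911} - \frac{35859}{170} = \frac{481}{19911} - \frac{35859}{170} = - \frac{713906779}{3384870}$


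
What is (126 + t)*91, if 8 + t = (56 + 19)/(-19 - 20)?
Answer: 10563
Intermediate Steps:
t = -129/13 (t = -8 + (56 + 19)/(-19 - 20) = -8 + 75/(-39) = -8 + 75*(-1/39) = -8 - 25/13 = -129/13 ≈ -9.9231)
(126 + t)*91 = (126 - 129/13)*91 = (1509/13)*91 = 10563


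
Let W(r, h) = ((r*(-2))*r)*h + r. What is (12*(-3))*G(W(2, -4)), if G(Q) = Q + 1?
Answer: -1260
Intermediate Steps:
W(r, h) = r - 2*h*r**2 (W(r, h) = ((-2*r)*r)*h + r = (-2*r**2)*h + r = -2*h*r**2 + r = r - 2*h*r**2)
G(Q) = 1 + Q
(12*(-3))*G(W(2, -4)) = (12*(-3))*(1 + 2*(1 - 2*(-4)*2)) = -36*(1 + 2*(1 + 16)) = -36*(1 + 2*17) = -36*(1 + 34) = -36*35 = -1260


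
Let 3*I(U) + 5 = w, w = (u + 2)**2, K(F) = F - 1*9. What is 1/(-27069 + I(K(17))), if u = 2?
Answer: -3/81196 ≈ -3.6948e-5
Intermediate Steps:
K(F) = -9 + F (K(F) = F - 9 = -9 + F)
w = 16 (w = (2 + 2)**2 = 4**2 = 16)
I(U) = 11/3 (I(U) = -5/3 + (1/3)*16 = -5/3 + 16/3 = 11/3)
1/(-27069 + I(K(17))) = 1/(-27069 + 11/3) = 1/(-81196/3) = -3/81196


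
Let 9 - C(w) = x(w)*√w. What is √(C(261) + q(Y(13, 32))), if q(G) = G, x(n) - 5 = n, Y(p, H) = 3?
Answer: √(12 - 798*√29) ≈ 65.463*I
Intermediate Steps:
x(n) = 5 + n
C(w) = 9 - √w*(5 + w) (C(w) = 9 - (5 + w)*√w = 9 - √w*(5 + w))
√(C(261) + q(Y(13, 32))) = √((9 - √261*(5 + 261)) + 3) = √((9 - 1*3*√29*266) + 3) = √((9 - 798*√29) + 3) = √(12 - 798*√29)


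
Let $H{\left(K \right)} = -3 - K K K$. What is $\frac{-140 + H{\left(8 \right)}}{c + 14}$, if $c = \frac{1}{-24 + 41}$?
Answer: $- \frac{11135}{239} \approx -46.59$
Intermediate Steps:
$H{\left(K \right)} = -3 - K^{3}$ ($H{\left(K \right)} = -3 - K^{2} K = -3 - K^{3}$)
$c = \frac{1}{17} \approx 0.058824$
$\frac{-140 + H{\left(8 \right)}}{c + 14} = \frac{-140 - 515}{\frac{1}{17} + 14} = \frac{-140 - 515}{\frac{239}{17}} = \left(-140 - 515\right) \frac{17}{239} = \left(-655\right) \frac{17}{239} = - \frac{11135}{239}$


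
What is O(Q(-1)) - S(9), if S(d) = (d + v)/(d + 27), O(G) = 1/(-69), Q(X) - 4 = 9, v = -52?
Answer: 977/828 ≈ 1.1800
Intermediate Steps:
Q(X) = 13 (Q(X) = 4 + 9 = 13)
O(G) = -1/69
S(d) = (-52 + d)/(27 + d) (S(d) = (d - 52)/(d + 27) = (-52 + d)/(27 + d))
O(Q(-1)) - S(9) = -1/69 - (-52 + 9)/(27 + 9) = -1/69 - (-43)/36 = -1/69 - 1*(-43/36) = -1/69 + 43/36 = 977/828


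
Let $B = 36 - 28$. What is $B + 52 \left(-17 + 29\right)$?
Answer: $632$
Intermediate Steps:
$B = 8$
$B + 52 \left(-17 + 29\right) = 8 + 52 \left(-17 + 29\right) = 8 + 52 \cdot 12 = 8 + 624 = 632$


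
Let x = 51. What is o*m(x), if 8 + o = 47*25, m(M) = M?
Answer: 59517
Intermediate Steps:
o = 1167 (o = -8 + 47*25 = -8 + 1175 = 1167)
o*m(x) = 1167*51 = 59517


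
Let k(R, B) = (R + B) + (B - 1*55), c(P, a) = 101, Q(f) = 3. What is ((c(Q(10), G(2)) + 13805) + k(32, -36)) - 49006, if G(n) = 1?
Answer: -35195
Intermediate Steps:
k(R, B) = -55 + R + 2*B (k(R, B) = (B + R) + (B - 55) = (B + R) + (-55 + B) = -55 + R + 2*B)
((c(Q(10), G(2)) + 13805) + k(32, -36)) - 49006 = ((101 + 13805) + (-55 + 32 + 2*(-36))) - 49006 = (13906 + (-55 + 32 - 72)) - 49006 = (13906 - 95) - 49006 = 13811 - 49006 = -35195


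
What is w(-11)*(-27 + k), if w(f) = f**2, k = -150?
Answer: -21417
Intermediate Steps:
w(-11)*(-27 + k) = (-11)**2*(-27 - 150) = 121*(-177) = -21417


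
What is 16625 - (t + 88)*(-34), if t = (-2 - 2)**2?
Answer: 20161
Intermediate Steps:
t = 16 (t = (-4)**2 = 16)
16625 - (t + 88)*(-34) = 16625 - (16 + 88)*(-34) = 16625 - 104*(-34) = 16625 - 1*(-3536) = 16625 + 3536 = 20161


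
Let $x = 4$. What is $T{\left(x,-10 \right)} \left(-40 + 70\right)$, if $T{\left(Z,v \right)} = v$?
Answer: $-300$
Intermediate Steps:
$T{\left(x,-10 \right)} \left(-40 + 70\right) = - 10 \left(-40 + 70\right) = \left(-10\right) 30 = -300$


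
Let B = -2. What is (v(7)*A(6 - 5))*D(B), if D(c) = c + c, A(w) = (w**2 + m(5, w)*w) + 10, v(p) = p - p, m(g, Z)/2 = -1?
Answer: 0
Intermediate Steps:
m(g, Z) = -2 (m(g, Z) = 2*(-1) = -2)
v(p) = 0
A(w) = 10 + w**2 - 2*w (A(w) = (w**2 - 2*w) + 10 = 10 + w**2 - 2*w)
D(c) = 2*c
(v(7)*A(6 - 5))*D(B) = (0*(10 + (6 - 5)**2 - 2*(6 - 5)))*(2*(-2)) = (0*(10 + 1**2 - 2*1))*(-4) = (0*(10 + 1 - 2))*(-4) = (0*9)*(-4) = 0*(-4) = 0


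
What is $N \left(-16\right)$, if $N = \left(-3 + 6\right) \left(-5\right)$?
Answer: $240$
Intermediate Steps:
$N = -15$ ($N = 3 \left(-5\right) = -15$)
$N \left(-16\right) = \left(-15\right) \left(-16\right) = 240$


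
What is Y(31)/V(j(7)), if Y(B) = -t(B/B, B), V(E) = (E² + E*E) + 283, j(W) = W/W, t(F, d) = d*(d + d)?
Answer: -1922/285 ≈ -6.7439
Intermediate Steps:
t(F, d) = 2*d² (t(F, d) = d*(2*d) = 2*d²)
j(W) = 1
V(E) = 283 + 2*E² (V(E) = (E² + E²) + 283 = 2*E² + 283 = 283 + 2*E²)
Y(B) = -2*B²
Y(31)/V(j(7)) = (-2*31²)/(283 + 2*1²) = (-2*961)/(283 + 2*1) = -1922/(283 + 2) = -1922/285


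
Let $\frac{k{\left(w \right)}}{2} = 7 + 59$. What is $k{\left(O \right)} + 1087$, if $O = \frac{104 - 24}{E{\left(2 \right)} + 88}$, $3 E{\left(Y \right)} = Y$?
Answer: $1219$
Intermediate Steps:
$E{\left(Y \right)} = \frac{Y}{3}$
$O = \frac{120}{133}$ ($O = \frac{104 - 24}{\frac{1}{3} \cdot 2 + 88} = \frac{80}{\frac{2}{3} + 88} = \frac{80}{\frac{266}{3}} = 80 \cdot \frac{3}{266} = \frac{120}{133} \approx 0.90226$)
$k{\left(w \right)} = 132$ ($k{\left(w \right)} = 2 \left(7 + 59\right) = 2 \cdot 66 = 132$)
$k{\left(O \right)} + 1087 = 132 + 1087 = 1219$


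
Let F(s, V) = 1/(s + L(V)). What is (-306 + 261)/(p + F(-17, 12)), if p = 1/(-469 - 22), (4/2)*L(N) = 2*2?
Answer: 331425/506 ≈ 654.99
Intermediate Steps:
L(N) = 2 (L(N) = (2*2)/2 = (½)*4 = 2)
p = -1/491 (p = 1/(-491) = -1/491 ≈ -0.0020367)
F(s, V) = 1/(2 + s) (F(s, V) = 1/(s + 2) = 1/(2 + s))
(-306 + 261)/(p + F(-17, 12)) = (-306 + 261)/(-1/491 + 1/(2 - 17)) = -45/(-1/491 + 1/(-15)) = -45/(-1/491 - 1/15) = -45/(-506/7365) = -45*(-7365/506) = 331425/506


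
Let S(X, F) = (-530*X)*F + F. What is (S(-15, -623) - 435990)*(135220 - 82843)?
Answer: -282283903551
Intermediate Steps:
S(X, F) = F - 530*F*X (S(X, F) = -530*F*X + F = F - 530*F*X)
(S(-15, -623) - 435990)*(135220 - 82843) = (-623*(1 - 530*(-15)) - 435990)*(135220 - 82843) = (-623*(1 + 7950) - 435990)*52377 = (-623*7951 - 435990)*52377 = (-4953473 - 435990)*52377 = -5389463*52377 = -282283903551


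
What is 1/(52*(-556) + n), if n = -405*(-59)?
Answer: -1/5017 ≈ -0.00019932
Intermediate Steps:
n = 23895
1/(52*(-556) + n) = 1/(52*(-556) + 23895) = 1/(-28912 + 23895) = 1/(-5017) = -1/5017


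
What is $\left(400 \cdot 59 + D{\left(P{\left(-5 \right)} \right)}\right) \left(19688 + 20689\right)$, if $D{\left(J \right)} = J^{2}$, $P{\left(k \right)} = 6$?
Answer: $954350772$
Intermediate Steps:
$\left(400 \cdot 59 + D{\left(P{\left(-5 \right)} \right)}\right) \left(19688 + 20689\right) = \left(400 \cdot 59 + 6^{2}\right) \left(19688 + 20689\right) = \left(23600 + 36\right) 40377 = 23636 \cdot 40377 = 954350772$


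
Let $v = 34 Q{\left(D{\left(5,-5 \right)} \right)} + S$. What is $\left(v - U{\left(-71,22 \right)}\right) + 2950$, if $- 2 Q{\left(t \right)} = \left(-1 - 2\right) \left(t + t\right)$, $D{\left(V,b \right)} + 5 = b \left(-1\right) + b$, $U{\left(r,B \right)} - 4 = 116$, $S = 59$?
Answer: $2379$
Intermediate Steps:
$U{\left(r,B \right)} = 120$ ($U{\left(r,B \right)} = 4 + 116 = 120$)
$D{\left(V,b \right)} = -5$ ($D{\left(V,b \right)} = -5 + \left(b \left(-1\right) + b\right) = -5 + \left(- b + b\right) = -5 + 0 = -5$)
$Q{\left(t \right)} = 3 t$ ($Q{\left(t \right)} = - \frac{\left(-1 - 2\right) \left(t + t\right)}{2} = - \frac{\left(-3\right) 2 t}{2} = - \frac{\left(-6\right) t}{2} = 3 t$)
$v = -451$ ($v = 34 \cdot 3 \left(-5\right) + 59 = 34 \left(-15\right) + 59 = -510 + 59 = -451$)
$\left(v - U{\left(-71,22 \right)}\right) + 2950 = \left(-451 - 120\right) + 2950 = -571 + 2950 = 2379$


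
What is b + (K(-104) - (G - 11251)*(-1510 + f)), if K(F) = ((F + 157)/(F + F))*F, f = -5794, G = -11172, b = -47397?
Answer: -327649925/2 ≈ -1.6382e+8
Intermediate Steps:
K(F) = 157/2 + F/2 (K(F) = ((157 + F)/((2*F)))*F = ((157 + F)*(1/(2*F)))*F = ((157 + F)/(2*F))*F = 157/2 + F/2)
b + (K(-104) - (G - 11251)*(-1510 + f)) = -47397 + ((157/2 + (1/2)*(-104)) - (-11172 - 11251)*(-1510 - 5794)) = -47397 + ((157/2 - 52) - (-22423)*(-7304)) = -47397 + (53/2 - 1*163777592) = -47397 + (53/2 - 163777592) = -47397 - 327555131/2 = -327649925/2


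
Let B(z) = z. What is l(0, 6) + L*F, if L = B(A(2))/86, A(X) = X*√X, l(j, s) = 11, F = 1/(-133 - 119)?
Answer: 11 - √2/10836 ≈ 11.000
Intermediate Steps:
F = -1/252 (F = 1/(-252) = -1/252 ≈ -0.0039683)
A(X) = X^(3/2)
L = √2/43 (L = 2^(3/2)/86 = (2*√2)*(1/86) = √2/43 ≈ 0.032889)
l(0, 6) + L*F = 11 + (√2/43)*(-1/252) = 11 - √2/10836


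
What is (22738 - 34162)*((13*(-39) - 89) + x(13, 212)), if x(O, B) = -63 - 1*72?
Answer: 8350944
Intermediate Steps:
x(O, B) = -135 (x(O, B) = -63 - 72 = -135)
(22738 - 34162)*((13*(-39) - 89) + x(13, 212)) = (22738 - 34162)*((13*(-39) - 89) - 135) = -11424*((-507 - 89) - 135) = -11424*(-596 - 135) = -11424*(-731) = 8350944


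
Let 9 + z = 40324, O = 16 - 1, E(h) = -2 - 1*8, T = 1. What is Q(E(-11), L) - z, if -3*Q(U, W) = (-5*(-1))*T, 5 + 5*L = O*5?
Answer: -120950/3 ≈ -40317.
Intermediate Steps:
E(h) = -10 (E(h) = -2 - 8 = -10)
O = 15
z = 40315 (z = -9 + 40324 = 40315)
L = 14 (L = -1 + (15*5)/5 = -1 + (1/5)*75 = -1 + 15 = 14)
Q(U, W) = -5/3 (Q(U, W) = -(-5*(-1))/3 = -5/3)
Q(E(-11), L) - z = -5/3 - 1*40315 = -5/3 - 40315 = -120950/3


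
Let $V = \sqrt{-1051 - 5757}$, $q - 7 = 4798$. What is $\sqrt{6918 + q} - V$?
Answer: $\sqrt{11723} - 2 i \sqrt{1702} \approx 108.27 - 82.511 i$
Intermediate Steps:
$q = 4805$ ($q = 7 + 4798 = 4805$)
$V = 2 i \sqrt{1702}$ ($V = \sqrt{-6808} = 2 i \sqrt{1702} \approx 82.511 i$)
$\sqrt{6918 + q} - V = \sqrt{6918 + 4805} - 2 i \sqrt{1702} = \sqrt{11723} - 2 i \sqrt{1702}$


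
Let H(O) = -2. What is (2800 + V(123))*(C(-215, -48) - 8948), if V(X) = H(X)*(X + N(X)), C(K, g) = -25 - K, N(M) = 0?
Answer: -22367932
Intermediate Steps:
V(X) = -2*X (V(X) = -2*(X + 0) = -2*X)
(2800 + V(123))*(C(-215, -48) - 8948) = (2800 - 2*123)*((-25 - 1*(-215)) - 8948) = (2800 - 246)*((-25 + 215) - 8948) = 2554*(190 - 8948) = 2554*(-8758) = -22367932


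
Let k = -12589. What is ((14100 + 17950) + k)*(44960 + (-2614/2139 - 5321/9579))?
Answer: 64254128728465/73439 ≈ 8.7493e+8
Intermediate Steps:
((14100 + 17950) + k)*(44960 + (-2614/2139 - 5321/9579)) = ((14100 + 17950) - 12589)*(44960 + (-2614/2139 - 5321/9579)) = (32050 - 12589)*(44960 + (-2614*1/2139 - 5321*1/9579)) = 19461*(44960 + (-2614/2139 - 5321/9579)) = 19461*(44960 - 391625/220317) = 19461*(9905060695/220317) = 64254128728465/73439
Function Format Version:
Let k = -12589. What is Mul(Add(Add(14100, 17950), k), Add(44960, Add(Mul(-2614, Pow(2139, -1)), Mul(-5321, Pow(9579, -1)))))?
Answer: Rational(64254128728465, 73439) ≈ 8.7493e+8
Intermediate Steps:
Mul(Add(Add(14100, 17950), k), Add(44960, Add(Mul(-2614, Pow(2139, -1)), Mul(-5321, Pow(9579, -1))))) = Mul(Add(Add(14100, 17950), -12589), Add(44960, Add(Mul(-2614, Pow(2139, -1)), Mul(-5321, Pow(9579, -1))))) = Mul(Add(32050, -12589), Add(44960, Add(Mul(-2614, Rational(1, 2139)), Mul(-5321, Rational(1, 9579))))) = Mul(19461, Add(44960, Add(Rational(-2614, 2139), Rational(-5321, 9579)))) = Mul(19461, Add(44960, Rational(-391625, 220317))) = Mul(19461, Rational(9905060695, 220317)) = Rational(64254128728465, 73439)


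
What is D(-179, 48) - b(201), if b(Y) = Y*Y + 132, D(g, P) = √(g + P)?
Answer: -40533 + I*√131 ≈ -40533.0 + 11.446*I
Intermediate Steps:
D(g, P) = √(P + g)
b(Y) = 132 + Y² (b(Y) = Y² + 132 = 132 + Y²)
D(-179, 48) - b(201) = √(48 - 179) - (132 + 201²) = √(-131) - (132 + 40401) = I*√131 - 1*40533 = I*√131 - 40533 = -40533 + I*√131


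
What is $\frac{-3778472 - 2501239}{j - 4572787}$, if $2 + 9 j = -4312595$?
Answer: $\frac{56517399}{45467680} \approx 1.243$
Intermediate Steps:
$j = - \frac{4312597}{9}$ ($j = - \frac{2}{9} + \frac{1}{9} \left(-4312595\right) = - \frac{2}{9} - \frac{4312595}{9} = - \frac{4312597}{9} \approx -4.7918 \cdot 10^{5}$)
$\frac{-3778472 - 2501239}{j - 4572787} = \frac{-3778472 - 2501239}{- \frac{4312597}{9} - 4572787} = - \frac{6279711}{- \frac{45467680}{9}} = \left(-6279711\right) \left(- \frac{9}{45467680}\right) = \frac{56517399}{45467680}$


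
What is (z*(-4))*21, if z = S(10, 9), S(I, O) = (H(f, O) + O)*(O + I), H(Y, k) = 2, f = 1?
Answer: -17556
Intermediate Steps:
S(I, O) = (2 + O)*(I + O) (S(I, O) = (2 + O)*(O + I) = (2 + O)*(I + O))
z = 209 (z = 9² + 2*10 + 2*9 + 10*9 = 81 + 20 + 18 + 90 = 209)
(z*(-4))*21 = (209*(-4))*21 = -836*21 = -17556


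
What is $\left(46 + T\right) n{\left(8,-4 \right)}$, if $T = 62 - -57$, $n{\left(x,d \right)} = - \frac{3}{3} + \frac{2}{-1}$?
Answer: $-495$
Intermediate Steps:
$n{\left(x,d \right)} = -3$ ($n{\left(x,d \right)} = \left(-3\right) \frac{1}{3} + 2 \left(-1\right) = -1 - 2 = -3$)
$T = 119$ ($T = 62 + 57 = 119$)
$\left(46 + T\right) n{\left(8,-4 \right)} = \left(46 + 119\right) \left(-3\right) = 165 \left(-3\right) = -495$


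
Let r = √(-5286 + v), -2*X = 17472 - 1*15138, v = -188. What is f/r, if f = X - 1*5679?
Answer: 489*I*√5474/391 ≈ 92.53*I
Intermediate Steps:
X = -1167 (X = -(17472 - 1*15138)/2 = -(17472 - 15138)/2 = -½*2334 = -1167)
f = -6846 (f = -1167 - 1*5679 = -1167 - 5679 = -6846)
r = I*√5474 (r = √(-5286 - 188) = √(-5474) = I*√5474 ≈ 73.986*I)
f/r = -6846*(-I*√5474/5474) = -(-489)*I*√5474/391 = 489*I*√5474/391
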